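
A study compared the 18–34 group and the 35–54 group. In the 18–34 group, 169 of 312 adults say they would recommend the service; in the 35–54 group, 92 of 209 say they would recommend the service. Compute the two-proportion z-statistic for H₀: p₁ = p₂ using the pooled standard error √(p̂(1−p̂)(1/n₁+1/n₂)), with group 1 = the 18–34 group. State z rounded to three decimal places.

z = 2.271

Sample proportions: p̂₁ = 169/312 = 0.54167 and p̂₂ = 92/209 = 0.44019.
Pooling: p̂ = 261/521 = 0.50096.
Pooled SE = √[0.2499991·0.00798982] ≈ 0.044693.
z = 0.10148/0.044693 = 2.271.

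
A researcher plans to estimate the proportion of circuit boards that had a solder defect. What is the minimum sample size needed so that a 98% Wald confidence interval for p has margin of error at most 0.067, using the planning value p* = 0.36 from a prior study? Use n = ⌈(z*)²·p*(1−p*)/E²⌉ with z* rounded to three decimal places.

z* = 2.326 at the 98% level.
p*(1−p*) = 0.36·0.64 = 0.2304.
Required n before rounding: 5.410276 × 0.2304 / 0.067² = 277.685.
⌈277.685⌉ = 278.

n = 278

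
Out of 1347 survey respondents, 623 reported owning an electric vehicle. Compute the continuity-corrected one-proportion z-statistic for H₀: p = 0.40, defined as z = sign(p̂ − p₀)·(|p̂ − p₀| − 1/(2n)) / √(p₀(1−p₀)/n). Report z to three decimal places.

z = 4.655

The sample proportion is 623/1347 = 0.46251. p̂ − p₀ = 0.062509.
1/(2n) = 0.000371.
Corrected numerator: |0.062509| − 0.000371 = 0.062138.
SE₀ = √(0.40·0.60/1347) = 0.013348.
z = (+)0.062138/0.013348 = 4.655.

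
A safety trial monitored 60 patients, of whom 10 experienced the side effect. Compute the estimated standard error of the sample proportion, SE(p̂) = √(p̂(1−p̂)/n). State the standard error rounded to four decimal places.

SE = 0.0481

p̂ = 10/60 = 0.16667.
p̂(1−p̂) = 0.138891.
SE = √(0.138891/60) = 0.0481.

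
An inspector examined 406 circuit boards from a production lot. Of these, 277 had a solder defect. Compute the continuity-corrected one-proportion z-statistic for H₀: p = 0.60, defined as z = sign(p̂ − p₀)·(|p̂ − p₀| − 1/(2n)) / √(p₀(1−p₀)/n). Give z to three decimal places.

p̂ = 277/406 = 0.68227. p̂ − p₀ = 0.082266.
Continuity correction 1/(2n) = 1/812 = 0.001232.
Corrected numerator: |0.082266| − 0.001232 = 0.081034.
Null standard error: √(0.60·0.40/406) = √0.000591133 = 0.024313.
z = (+)0.081034/0.024313 = 3.333.

z = 3.333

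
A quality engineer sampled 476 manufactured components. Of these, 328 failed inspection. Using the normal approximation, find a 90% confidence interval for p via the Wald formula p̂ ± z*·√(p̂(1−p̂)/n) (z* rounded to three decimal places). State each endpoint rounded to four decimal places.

(0.6542, 0.7240)

With x = 328 successes in n = 476, p̂ = 0.68908.
SE = √(p̂(1−p̂)/n) = √(0.214250/476) = 0.021216.
For 90% confidence, z* = 1.645.
Margin of error: 1.645 × 0.021216 = 0.03490.
So the interval runs from 0.6542 to 0.7240.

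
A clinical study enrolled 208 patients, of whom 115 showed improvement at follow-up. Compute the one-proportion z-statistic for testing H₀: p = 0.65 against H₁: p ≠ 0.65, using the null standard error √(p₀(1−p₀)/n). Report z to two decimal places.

p̂ = 115/208 = 0.55288.
Null standard error: √(0.65·0.35/208) = √0.001093750 = 0.033072.
Test statistic: z = -0.09712/0.033072 = -2.94.

z = -2.94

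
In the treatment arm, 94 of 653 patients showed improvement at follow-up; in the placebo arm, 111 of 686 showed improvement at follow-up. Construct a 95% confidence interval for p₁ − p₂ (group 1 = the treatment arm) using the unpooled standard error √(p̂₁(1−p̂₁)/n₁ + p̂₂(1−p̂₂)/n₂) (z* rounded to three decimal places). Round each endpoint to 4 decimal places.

p̂₁ = 0.14395, p̂₂ = 0.16181, so the observed difference is -0.01786.
SE = √(0.000188712 + 0.000197705) = √0.000386417 = 0.019658.
z* = 1.960 at the 95% level. Margin = 1.960·0.019658 = 0.03853.
CI: -0.01786 ± 0.03853 = (-0.0564, 0.0207).

(-0.0564, 0.0207)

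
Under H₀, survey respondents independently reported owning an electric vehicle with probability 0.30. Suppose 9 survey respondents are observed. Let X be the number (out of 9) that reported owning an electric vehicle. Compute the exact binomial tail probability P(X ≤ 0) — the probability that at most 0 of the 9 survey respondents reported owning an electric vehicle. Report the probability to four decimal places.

P = 0.0404

X is binomial with n = 9 and p = 0.30.
P(X ≤ 0) = C(9,0)·0.30^0·0.70^9.
= 0.040354 = 0.0404.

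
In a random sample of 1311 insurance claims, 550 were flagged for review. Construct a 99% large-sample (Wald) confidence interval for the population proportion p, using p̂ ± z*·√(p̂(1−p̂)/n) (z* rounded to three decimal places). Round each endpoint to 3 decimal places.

Sample proportion p̂ = 550/1311 = 0.41953.
SE = √(p̂(1−p̂)/n) = √(0.243524/1311) = 0.013629.
For 99% confidence, z* = 2.576.
Margin = 2.576·0.013629 = 0.03511.
CI: 0.41953 ± 0.03511 = (0.384, 0.455).

(0.384, 0.455)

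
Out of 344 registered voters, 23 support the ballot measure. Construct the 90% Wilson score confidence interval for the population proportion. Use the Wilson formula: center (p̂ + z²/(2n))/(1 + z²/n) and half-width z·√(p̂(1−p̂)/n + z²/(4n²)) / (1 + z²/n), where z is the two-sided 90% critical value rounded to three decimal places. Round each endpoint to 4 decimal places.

Here p̂ = 23/344 = 0.06686 and z = 1.645 (z² = 2.706025).
Denominator 1 + z²/n = 1 + 2.706025/344 = 1.007866.
Center = (0.06686 + 0.003933)/1.007866 = 0.07024.
Radicand: p̂(1−p̂)/n + z²/(4n²) = 0.000181367 + 0.000005717 = 0.000187084.
Half-width = 1.645·√0.000187084/1.007866 = 0.02232.
So the interval runs from 0.0479 to 0.0926.

(0.0479, 0.0926)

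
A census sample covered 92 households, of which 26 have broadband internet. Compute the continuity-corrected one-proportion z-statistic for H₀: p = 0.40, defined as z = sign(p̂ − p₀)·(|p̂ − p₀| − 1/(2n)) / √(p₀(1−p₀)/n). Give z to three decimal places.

z = -2.192

p̂ = 26/92 = 0.28261. p̂ − p₀ = -0.117391.
1/(2n) = 0.005435.
Corrected numerator: |-0.117391| − 0.005435 = 0.111956.
Under H₀, SE = √(p₀(1−p₀)/n) = √(0.40·0.60/92) = √0.002608696 = 0.051075.
z = (−)0.111956/0.051075 = -2.192.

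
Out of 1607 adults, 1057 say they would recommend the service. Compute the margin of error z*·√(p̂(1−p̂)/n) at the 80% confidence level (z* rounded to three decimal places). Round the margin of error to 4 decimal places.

With x = 1057 successes in n = 1607, p̂ = 0.65775.
SE = √(p̂(1−p̂)/n) = √(0.225116/1607) = 0.011836.
For 80% confidence, z* = 1.282.
ME = 1.282·0.011836 = 0.0152.

ME = 0.0152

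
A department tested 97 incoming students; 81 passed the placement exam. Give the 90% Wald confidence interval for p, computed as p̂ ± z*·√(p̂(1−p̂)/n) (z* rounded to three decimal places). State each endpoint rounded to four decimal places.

(0.7731, 0.8970)

p̂ = 81/97 = 0.83505.
SE = √(p̂(1−p̂)/n) = √(0.137740/97) = 0.037683.
For 90% confidence, z* = 1.645.
Margin = 1.645·0.037683 = 0.06199.
So the interval runs from 0.7731 to 0.8970.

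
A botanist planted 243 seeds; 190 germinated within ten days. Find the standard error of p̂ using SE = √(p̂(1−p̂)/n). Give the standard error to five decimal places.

SE = 0.02649

With x = 190 successes in n = 243, p̂ = 0.78189.
p̂(1−p̂) = 0.78189·0.21811 = 0.170538.
SE = √(0.170538/243) = √0.000701802 = 0.02649.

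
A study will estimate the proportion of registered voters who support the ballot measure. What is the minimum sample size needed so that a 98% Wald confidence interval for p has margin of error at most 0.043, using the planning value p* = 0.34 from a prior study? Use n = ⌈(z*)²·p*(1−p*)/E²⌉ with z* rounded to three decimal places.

For 98% confidence, z* = 2.326.
p*(1−p*) = 0.2244.
(z*)²·p*(1−p*)/E² = 5.410276·0.2244/0.001849 = 656.607.
⌈656.607⌉ = 657.

n = 657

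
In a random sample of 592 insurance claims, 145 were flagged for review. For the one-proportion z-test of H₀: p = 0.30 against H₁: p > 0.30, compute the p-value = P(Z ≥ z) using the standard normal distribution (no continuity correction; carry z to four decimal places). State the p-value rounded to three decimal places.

With x = 145 successes in n = 592, p̂ = 0.24493.
SE₀ = √(0.30·0.70/592) = 0.018834.
z = (p̂ − p₀)/SE = (145/592 − 0.30)/0.018834 ≈ -2.9238.
p-value = P(Z ≥ z) with z = -2.9238 → 0.998.

p-value = 0.998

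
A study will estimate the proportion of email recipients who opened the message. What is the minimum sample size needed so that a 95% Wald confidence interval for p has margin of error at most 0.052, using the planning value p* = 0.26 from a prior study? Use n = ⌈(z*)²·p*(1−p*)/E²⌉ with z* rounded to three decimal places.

n = 274

z* = 1.960 at the 95% level.
p*(1−p*) = 0.1924.
Required n before rounding: 3.841600 × 0.1924 / 0.052² = 273.345.
Rounding up, n = 274.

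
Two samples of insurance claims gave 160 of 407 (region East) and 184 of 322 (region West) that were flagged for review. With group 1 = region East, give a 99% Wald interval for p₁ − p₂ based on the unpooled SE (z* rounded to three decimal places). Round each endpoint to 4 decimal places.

p̂₁ = 0.39312, p̂₂ = 0.57143, so the observed difference is -0.17831.
SE = √(0.000586184 + 0.000760553) = √0.001346737 = 0.036698.
z* = 2.576 at the 99% level. Margin = 2.576·0.036698 = 0.09453.
So the interval runs from -0.2728 to -0.0838.

(-0.2728, -0.0838)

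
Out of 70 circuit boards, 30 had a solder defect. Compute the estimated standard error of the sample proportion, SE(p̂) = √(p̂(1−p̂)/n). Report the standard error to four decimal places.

The sample proportion is 30/70 = 0.42857.
p̂(1−p̂) = 0.244898.
SE = √(0.244898/70) = √0.003498543 = 0.0591.

SE = 0.0591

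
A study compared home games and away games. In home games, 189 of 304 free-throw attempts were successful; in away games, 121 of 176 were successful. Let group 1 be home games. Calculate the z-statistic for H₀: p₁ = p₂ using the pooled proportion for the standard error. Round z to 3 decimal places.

z = -1.452

p̂₁ = 189/304 = 0.62171, p̂₂ = 121/176 = 0.68750.
Pooling: p̂ = 310/480 = 0.64583.
Pooled SE = √[0.2287326·0.00897129] ≈ 0.045299.
z = (p̂₁ − p̂₂)/SE = (0.62171 − 0.68750)/0.045299 = -0.06579/0.045299 = -1.452.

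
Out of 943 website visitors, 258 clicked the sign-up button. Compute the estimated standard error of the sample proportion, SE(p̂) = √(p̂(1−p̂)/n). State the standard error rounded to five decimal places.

SE = 0.01452

The sample proportion is 258/943 = 0.27359.
p̂(1−p̂) = 0.27359·0.72641 = 0.198739.
SE = √(0.198739/943) = √0.000210752 = 0.01452.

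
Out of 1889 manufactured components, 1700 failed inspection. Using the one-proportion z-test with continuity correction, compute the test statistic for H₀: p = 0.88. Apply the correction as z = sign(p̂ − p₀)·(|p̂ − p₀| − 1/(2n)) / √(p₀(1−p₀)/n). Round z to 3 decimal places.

z = 2.632

The sample proportion is 1700/1889 = 0.89995. p̂ − p₀ = 0.019947.
1/(2n) = 0.000265.
Corrected numerator: |0.019947| − 0.000265 = 0.019682.
Under H₀, SE = √(p₀(1−p₀)/n) = √(0.88·0.12/1889) = √0.000055903 = 0.007477.
z = (+)0.019682/0.007477 = 2.632.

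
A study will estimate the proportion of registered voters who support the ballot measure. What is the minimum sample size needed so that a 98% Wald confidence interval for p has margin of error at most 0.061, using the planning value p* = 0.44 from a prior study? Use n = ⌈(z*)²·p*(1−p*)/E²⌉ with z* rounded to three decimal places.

z* = 2.326 at the 98% level.
p*(1−p*) = 0.2464.
(z*)²·p*(1−p*)/E² = 5.410276·0.2464/0.003721 = 358.262.
Rounding up, n = 359.

n = 359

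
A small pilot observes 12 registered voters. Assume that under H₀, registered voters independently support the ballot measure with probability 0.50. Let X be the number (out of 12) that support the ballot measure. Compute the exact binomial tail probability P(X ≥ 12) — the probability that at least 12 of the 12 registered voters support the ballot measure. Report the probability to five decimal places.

X is binomial with n = 12 and p = 0.50.
P(X ≥ 12) = C(12,12)·0.50^12·0.50^0.
= 0.000244 = 0.00024.

P = 0.00024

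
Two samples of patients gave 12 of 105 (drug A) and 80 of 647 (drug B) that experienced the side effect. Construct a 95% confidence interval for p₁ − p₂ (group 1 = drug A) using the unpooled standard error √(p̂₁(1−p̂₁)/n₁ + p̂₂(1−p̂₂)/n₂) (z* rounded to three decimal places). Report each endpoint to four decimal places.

(-0.0753, 0.0566)

p̂₁ = 0.11429, p̂₂ = 0.12365, so the observed difference is -0.00936.
Unpooled SE = √(p̂₁(1−p̂₁)/n₁ + p̂₂(1−p̂₂)/n₂) = √(0.000964043 + 0.000167479) = 0.033638.
The 95% critical value is z* = 1.960. Margin of error = 0.06593.
So the interval runs from -0.0753 to 0.0566.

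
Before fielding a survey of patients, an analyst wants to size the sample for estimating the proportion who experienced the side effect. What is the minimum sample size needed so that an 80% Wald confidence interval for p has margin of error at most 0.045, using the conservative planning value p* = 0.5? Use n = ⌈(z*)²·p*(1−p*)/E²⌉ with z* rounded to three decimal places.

n = 203

z* = 1.282 at the 80% level.
p*(1−p*) = 0.2500.
(z*)²·p*(1−p*)/E² = 1.643524·0.2500/0.002025 = 202.904.
Rounding up, n = 203.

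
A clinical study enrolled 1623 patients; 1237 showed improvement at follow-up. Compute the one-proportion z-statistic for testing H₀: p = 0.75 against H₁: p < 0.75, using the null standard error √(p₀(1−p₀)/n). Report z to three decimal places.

z = 1.132

With x = 1237 successes in n = 1623, p̂ = 0.76217.
SE₀ = √(0.75·0.25/1623) = 0.010748.
z = (0.76217 − 0.75)/0.010748 = 0.01217/0.010748 = 1.132.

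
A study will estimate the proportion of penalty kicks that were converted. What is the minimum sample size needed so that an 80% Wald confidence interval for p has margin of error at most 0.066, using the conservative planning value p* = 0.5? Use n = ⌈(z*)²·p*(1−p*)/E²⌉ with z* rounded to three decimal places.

For 80% confidence, z* = 1.282.
p*(1−p*) = 0.2500.
(z*)²·p*(1−p*)/E² = 1.643524·0.2500/0.004356 = 94.325.
Rounding up, n = 95.

n = 95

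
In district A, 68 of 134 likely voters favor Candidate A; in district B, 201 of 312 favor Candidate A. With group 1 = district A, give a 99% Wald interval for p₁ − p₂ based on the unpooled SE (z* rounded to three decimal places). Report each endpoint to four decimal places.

p̂₁ = 0.50746, p̂₂ = 0.64423, so the observed difference is -0.13677.
Unpooled SE = √(p̂₁(1−p̂₁)/n₁ + p̂₂(1−p̂₂)/n₂) = √(0.001865256 + 0.000734607) = 0.050989.
For 99% confidence, z* = 2.576. Margin of error = 0.13135.
Interval: -0.13677 ± 0.13135 → (-0.2681, -0.0054).

(-0.2681, -0.0054)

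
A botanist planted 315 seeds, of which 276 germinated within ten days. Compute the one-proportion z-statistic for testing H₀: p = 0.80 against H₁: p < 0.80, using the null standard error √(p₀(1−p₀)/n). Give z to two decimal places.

z = 3.38

Sample proportion p̂ = 276/315 = 0.87619.
Null standard error: √(0.80·0.20/315) = √0.000507937 = 0.022537.
z = (p̂ − p₀)/SE = (0.87619 − 0.80)/0.022537 = 3.38.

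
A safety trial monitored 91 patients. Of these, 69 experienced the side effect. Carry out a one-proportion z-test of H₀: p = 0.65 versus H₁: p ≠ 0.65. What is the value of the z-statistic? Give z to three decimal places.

z = 2.165

p̂ = 69/91 = 0.75824.
Null standard error: √(0.65·0.35/91) = √0.002500000 = 0.050000.
Test statistic: z = 0.10824/0.050000 = 2.165.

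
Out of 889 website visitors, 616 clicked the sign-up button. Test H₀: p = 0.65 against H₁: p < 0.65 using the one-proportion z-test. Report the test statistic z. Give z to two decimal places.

z = 2.68

Sample proportion p̂ = 616/889 = 0.69291.
Null standard error: √(0.65·0.35/889) = √0.000255906 = 0.015997.
Test statistic: z = 0.04291/0.015997 = 2.68.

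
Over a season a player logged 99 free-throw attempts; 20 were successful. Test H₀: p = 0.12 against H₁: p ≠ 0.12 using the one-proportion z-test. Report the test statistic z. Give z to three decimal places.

p̂ = 20/99 = 0.20202.
Under H₀, SE = √(p₀(1−p₀)/n) = √(0.12·0.88/99) = √0.001066667 = 0.032660.
z = (p̂ − p₀)/SE = (0.20202 − 0.12)/0.032660 = 2.511.

z = 2.511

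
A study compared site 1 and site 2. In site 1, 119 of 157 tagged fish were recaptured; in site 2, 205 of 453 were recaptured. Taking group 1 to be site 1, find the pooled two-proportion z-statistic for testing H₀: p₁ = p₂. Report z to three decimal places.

Sample proportions: p̂₁ = 119/157 = 0.75796 and p̂₂ = 205/453 = 0.45254.
Pooled p̂ = (119+205)/(157+453) = 324/610 = 0.53115.
SE = √[p̂(1−p̂)(1/n₁+1/n₂)] = √[0.53115·0.46885·(1/157+1/453)] ≈ 0.046216.
z = (p̂₁ − p̂₂)/SE = (0.75796 − 0.45254)/0.046216 = 0.30542/0.046216 = 6.609.

z = 6.609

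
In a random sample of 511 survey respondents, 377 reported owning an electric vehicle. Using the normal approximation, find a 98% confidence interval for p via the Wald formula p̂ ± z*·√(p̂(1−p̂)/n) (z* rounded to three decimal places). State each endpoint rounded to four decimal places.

With x = 377 successes in n = 511, p̂ = 0.73777.
SE = √(p̂(1−p̂)/n) = √(0.193466/511) = 0.019458.
The 98% critical value is z* = 2.326.
Margin of error: 2.326 × 0.019458 = 0.04526.
So the interval runs from 0.6925 to 0.7830.

(0.6925, 0.7830)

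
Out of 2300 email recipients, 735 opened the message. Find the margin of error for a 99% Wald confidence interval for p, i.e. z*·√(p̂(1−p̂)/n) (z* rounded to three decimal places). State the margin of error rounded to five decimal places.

The sample proportion is 735/2300 = 0.31957.
SE(p̂) = √(0.31957·0.68043/2300) = 0.009723.
For 99% confidence, z* = 2.576.
So ME = 0.02505.

ME = 0.02505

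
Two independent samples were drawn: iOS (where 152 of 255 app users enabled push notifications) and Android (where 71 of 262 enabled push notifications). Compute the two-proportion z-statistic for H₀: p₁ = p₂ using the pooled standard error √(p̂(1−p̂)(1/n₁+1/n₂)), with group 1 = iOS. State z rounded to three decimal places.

Sample proportions: p̂₁ = 152/255 = 0.59608 and p̂₂ = 71/262 = 0.27099.
Pooled p̂ = (152+71)/(255+262) = 223/517 = 0.43133.
Pooled SE = √[0.2452851·0.00773836] ≈ 0.043567.
z = 0.32509/0.043567 = 7.462.

z = 7.462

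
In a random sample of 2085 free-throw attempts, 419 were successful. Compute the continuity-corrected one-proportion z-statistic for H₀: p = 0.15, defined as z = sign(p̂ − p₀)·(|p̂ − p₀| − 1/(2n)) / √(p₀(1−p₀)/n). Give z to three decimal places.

Sample proportion p̂ = 419/2085 = 0.20096. p̂ − p₀ = 0.050959.
Continuity correction 1/(2n) = 1/4170 = 0.000240.
Corrected numerator: |0.050959| − 0.000240 = 0.050719.
Under H₀, SE = √(p₀(1−p₀)/n) = √(0.15·0.85/2085) = √0.000061151 = 0.007820.
z = (+)0.050719/0.007820 = 6.486.

z = 6.486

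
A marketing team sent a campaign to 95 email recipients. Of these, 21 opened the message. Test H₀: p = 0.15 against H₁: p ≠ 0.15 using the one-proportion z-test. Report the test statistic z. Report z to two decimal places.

z = 1.94

Sample proportion p̂ = 21/95 = 0.22105.
Under H₀, SE = √(p₀(1−p₀)/n) = √(0.15·0.85/95) = √0.001342105 = 0.036635.
z = (0.22105 − 0.15)/0.036635 = 0.07105/0.036635 = 1.94.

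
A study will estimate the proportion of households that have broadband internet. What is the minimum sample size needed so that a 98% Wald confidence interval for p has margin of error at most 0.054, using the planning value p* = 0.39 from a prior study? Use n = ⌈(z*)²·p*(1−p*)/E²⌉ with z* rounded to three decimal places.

For 98% confidence, z* = 2.326.
p*(1−p*) = 0.39·0.61 = 0.2379.
Required n before rounding: 5.410276 × 0.2379 / 0.054² = 441.394.
Rounding up, n = 442.

n = 442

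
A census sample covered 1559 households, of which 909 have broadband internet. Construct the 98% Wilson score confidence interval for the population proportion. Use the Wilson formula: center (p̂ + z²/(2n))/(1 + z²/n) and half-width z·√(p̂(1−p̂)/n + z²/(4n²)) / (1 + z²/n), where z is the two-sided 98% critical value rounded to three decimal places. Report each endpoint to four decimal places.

Here p̂ = 909/1559 = 0.58307 and z = 2.326 (z² = 5.410276).
Denominator 1 + z²/n = 1 + 5.410276/1559 = 1.003470.
Center = (0.58307 + 0.001735)/1.003470 = 0.58278.
Radicand: p̂(1−p̂)/n + z²/(4n²) = 0.000155933 + 0.000000557 = 0.000156490.
Half-width = z·√(radicand)/denom = 2.326·0.012510/1.003470 = 0.02900.
CI: 0.58278 ± 0.02900 = (0.5538, 0.6118).

(0.5538, 0.6118)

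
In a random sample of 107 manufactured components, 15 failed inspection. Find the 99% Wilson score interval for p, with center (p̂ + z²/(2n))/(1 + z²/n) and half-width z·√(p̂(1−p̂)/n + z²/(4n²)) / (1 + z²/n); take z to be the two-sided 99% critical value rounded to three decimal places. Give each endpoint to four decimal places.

Here p̂ = 15/107 = 0.14019 and z = 2.576 (z² = 6.635776).
1 + z²/n = 1.062017.
Adjusted center: (0.14019 + z²/(2n))/1.062017 = 0.16120.
Radicand: p̂(1−p̂)/n + z²/(4n²) = 0.001126491 + 0.000144899 = 0.001271390.
Half-width = z·√(radicand)/denom = 2.576·0.035657/1.062017 = 0.08649.
So the interval runs from 0.0747 to 0.2477.

(0.0747, 0.2477)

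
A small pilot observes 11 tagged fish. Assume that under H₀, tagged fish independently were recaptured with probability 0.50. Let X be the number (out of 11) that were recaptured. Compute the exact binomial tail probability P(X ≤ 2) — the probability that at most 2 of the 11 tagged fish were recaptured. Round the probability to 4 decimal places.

X is binomial with n = 11 and p = 0.50.
P(X ≤ 2) = C(11,0)·0.50^0·0.50^11 + C(11,1)·0.50^1·0.50^10 + C(11,2)·0.50^2·0.50^9.
= 0.000488 + 0.005371 + 0.026855 = 0.0327.

P = 0.0327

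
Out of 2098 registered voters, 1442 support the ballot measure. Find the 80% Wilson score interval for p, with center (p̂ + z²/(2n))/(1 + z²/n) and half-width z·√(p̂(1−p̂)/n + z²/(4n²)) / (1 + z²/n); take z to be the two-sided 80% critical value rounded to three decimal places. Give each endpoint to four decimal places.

(0.6742, 0.7001)

p̂ = 1442/2098 = 0.68732; z = 1.282, so z² = 1.643524.
Denominator 1 + z²/n = 1 + 1.643524/2098 = 1.000783.
Center = (0.68732 + 0.000392)/1.000783 = 0.68717.
Radicand: p̂(1−p̂)/n + z²/(4n²) = 0.000102436 + 0.000000093 = 0.000102529.
Half-width = z·√(radicand)/denom = 1.282·0.010126/1.000783 = 0.01297.
CI: 0.68717 ± 0.01297 = (0.6742, 0.7001).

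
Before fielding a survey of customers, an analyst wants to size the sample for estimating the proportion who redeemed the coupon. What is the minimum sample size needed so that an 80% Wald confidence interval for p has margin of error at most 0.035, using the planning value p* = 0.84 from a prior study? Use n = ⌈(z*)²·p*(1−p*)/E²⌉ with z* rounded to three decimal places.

The 80% critical value is z* = 1.282.
p*(1−p*) = 0.1344.
Required n before rounding: 1.643524 × 0.1344 / 0.035² = 180.318.
⌈180.318⌉ = 181.

n = 181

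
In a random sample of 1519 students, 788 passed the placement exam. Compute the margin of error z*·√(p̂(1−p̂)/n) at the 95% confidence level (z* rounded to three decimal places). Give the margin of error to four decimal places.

ME = 0.0251

Sample proportion p̂ = 788/1519 = 0.51876.
Standard error of p̂: √(0.249648/1519) = √0.000164350 = 0.012820.
z* = 1.960 at the 95% level.
ME = 1.960·0.012820 = 0.0251.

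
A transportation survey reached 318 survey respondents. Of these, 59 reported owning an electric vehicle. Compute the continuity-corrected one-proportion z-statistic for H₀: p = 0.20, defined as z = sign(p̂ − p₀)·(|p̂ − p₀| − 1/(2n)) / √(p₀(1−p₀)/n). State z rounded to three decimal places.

z = -0.575

With x = 59 successes in n = 318, p̂ = 0.18553. p̂ − p₀ = -0.014465.
Continuity correction 1/(2n) = 1/636 = 0.001572.
Corrected numerator: |-0.014465| − 0.001572 = 0.012893.
Under H₀, SE = √(p₀(1−p₀)/n) = √(0.20·0.80/318) = √0.000503145 = 0.022431.
z = (−)0.012893/0.022431 = -0.575.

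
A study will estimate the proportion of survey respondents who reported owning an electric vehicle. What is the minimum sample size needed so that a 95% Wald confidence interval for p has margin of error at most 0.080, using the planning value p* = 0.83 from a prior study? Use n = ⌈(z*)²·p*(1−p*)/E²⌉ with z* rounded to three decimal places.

The 95% critical value is z* = 1.960.
p*(1−p*) = 0.83·0.17 = 0.1411.
(z*)²·p*(1−p*)/E² = 3.841600·0.1411/0.006400 = 84.695.
Rounding up, n = 85.

n = 85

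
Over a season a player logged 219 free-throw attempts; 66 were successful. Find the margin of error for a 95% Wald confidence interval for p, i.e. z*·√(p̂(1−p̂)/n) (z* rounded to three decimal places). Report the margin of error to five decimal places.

p̂ = 66/219 = 0.30137.
SE(p̂) = √(0.30137·0.69863/219) = 0.031006.
The 95% critical value is z* = 1.960.
So ME = 0.06077.

ME = 0.06077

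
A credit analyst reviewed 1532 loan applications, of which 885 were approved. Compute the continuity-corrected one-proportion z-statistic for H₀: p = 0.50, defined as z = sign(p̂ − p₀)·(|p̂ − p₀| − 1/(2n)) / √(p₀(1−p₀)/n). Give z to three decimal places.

With x = 885 successes in n = 1532, p̂ = 0.57768. p̂ − p₀ = 0.077676.
1/(2n) = 0.000326.
Corrected numerator: |0.077676| − 0.000326 = 0.077350.
SE₀ = √(0.50·0.50/1532) = 0.012774.
z = +0.077350/0.012774 = 6.055.

z = 6.055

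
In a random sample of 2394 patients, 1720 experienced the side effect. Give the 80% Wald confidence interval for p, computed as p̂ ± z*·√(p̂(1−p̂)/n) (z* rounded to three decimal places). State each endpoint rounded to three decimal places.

(0.707, 0.730)

With x = 1720 successes in n = 2394, p̂ = 0.71846.
SE(p̂) = √(0.71846·0.28154/2394) = 0.009192.
For 80% confidence, z* = 1.282.
Margin of error: 1.282 × 0.009192 = 0.01178.
CI: 0.71846 ± 0.01178 = (0.707, 0.730).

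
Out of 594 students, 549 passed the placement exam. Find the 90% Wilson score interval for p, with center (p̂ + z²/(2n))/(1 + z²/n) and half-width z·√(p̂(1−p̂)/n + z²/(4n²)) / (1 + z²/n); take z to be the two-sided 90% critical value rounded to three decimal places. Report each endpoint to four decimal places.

(0.9044, 0.9402)

p̂ = 549/594 = 0.92424; z = 1.645, so z² = 2.706025.
1 + z²/n = 1.004556.
Center = (0.92424 + 0.002278)/1.004556 = 0.92232.
Radicand: p̂(1−p̂)/n + z²/(4n²) = 0.000117876 + 0.000001917 = 0.000119793.
Half-width = z·√(radicand)/denom = 1.645·0.010945/1.004556 = 0.01792.
So the interval runs from 0.9044 to 0.9402.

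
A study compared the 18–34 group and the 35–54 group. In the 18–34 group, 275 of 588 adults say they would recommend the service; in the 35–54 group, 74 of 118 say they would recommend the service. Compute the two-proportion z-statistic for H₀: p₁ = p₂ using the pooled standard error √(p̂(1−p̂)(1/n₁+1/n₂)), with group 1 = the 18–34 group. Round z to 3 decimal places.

z = -3.161

Sample proportions: p̂₁ = 275/588 = 0.46769 and p̂₂ = 74/118 = 0.62712.
Pooling: p̂ = 349/706 = 0.49433.
Pooled SE = √[0.2499679·0.01017526] ≈ 0.050433.
z = (p̂₁ − p̂₂)/SE = (0.46769 − 0.62712)/0.050433 = -0.15943/0.050433 = -3.161.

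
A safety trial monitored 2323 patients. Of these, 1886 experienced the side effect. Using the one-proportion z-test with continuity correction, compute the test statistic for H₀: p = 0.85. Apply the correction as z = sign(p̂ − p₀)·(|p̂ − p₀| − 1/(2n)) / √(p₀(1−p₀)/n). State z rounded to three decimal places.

With x = 1886 successes in n = 2323, p̂ = 0.81188. p̂ − p₀ = -0.038119.
Continuity correction 1/(2n) = 1/4646 = 0.000215.
Corrected numerator: |-0.038119| − 0.000215 = 0.037904.
Null standard error: √(0.85·0.15/2323) = √0.000054886 = 0.007409.
z = −0.037904/0.007409 = -5.116.

z = -5.116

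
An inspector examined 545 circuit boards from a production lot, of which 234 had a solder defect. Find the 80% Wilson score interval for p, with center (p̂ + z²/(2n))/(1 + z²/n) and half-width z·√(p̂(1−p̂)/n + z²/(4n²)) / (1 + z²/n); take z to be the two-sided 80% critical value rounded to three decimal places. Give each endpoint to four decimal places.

(0.4024, 0.4567)

p̂ = 234/545 = 0.42936; z = 1.282, so z² = 1.643524.
1 + z²/n = 1.003016.
Adjusted center: (0.42936 + z²/(2n))/1.003016 = 0.42957.
Radicand: p̂(1−p̂)/n + z²/(4n²) = 0.000449559 + 0.000001383 = 0.000450942.
Half-width = 1.282·√0.000450942/1.003016 = 0.02714.
So the interval runs from 0.4024 to 0.4567.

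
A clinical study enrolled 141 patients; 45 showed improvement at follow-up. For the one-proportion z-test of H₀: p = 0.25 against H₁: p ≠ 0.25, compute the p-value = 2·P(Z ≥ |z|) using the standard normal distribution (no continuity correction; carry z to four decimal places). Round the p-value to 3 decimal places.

p-value = 0.058

With x = 45 successes in n = 141, p̂ = 0.31915.
SE₀ = √(0.25·0.75/141) = 0.036466.
Test statistic (full precision, shown to 4 dp): z = (45/141 − 0.25)/SE₀ ≈ 1.8962.
p-value = 2·P(Z ≥ |z|) with z = 1.8962 → 0.058.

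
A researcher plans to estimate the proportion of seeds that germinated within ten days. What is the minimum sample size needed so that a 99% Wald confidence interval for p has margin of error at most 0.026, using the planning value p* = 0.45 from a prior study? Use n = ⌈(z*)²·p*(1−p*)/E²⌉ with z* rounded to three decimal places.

The 99% critical value is z* = 2.576.
p*(1−p*) = 0.45·0.55 = 0.2475.
Required n before rounding: 6.635776 × 0.2475 / 0.026² = 2429.519.
Rounding up, n = 2430.

n = 2430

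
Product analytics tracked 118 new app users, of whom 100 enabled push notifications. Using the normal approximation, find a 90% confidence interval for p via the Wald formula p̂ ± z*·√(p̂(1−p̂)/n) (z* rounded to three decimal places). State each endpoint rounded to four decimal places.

(0.7930, 0.9019)

The sample proportion is 100/118 = 0.84746.
SE(p̂) = √(0.84746·0.15254/118) = 0.033099.
For 90% confidence, z* = 1.645.
Margin = 1.645·0.033099 = 0.05445.
CI: 0.84746 ± 0.05445 = (0.7930, 0.9019).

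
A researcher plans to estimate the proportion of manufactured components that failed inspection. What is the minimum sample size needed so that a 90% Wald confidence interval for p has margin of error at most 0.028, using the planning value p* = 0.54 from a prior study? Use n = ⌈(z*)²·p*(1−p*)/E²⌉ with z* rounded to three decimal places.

z* = 1.645 at the 90% level.
p*(1−p*) = 0.2484.
Required n before rounding: 2.706025 × 0.2484 / 0.028² = 857.368.
Rounding up, n = 858.

n = 858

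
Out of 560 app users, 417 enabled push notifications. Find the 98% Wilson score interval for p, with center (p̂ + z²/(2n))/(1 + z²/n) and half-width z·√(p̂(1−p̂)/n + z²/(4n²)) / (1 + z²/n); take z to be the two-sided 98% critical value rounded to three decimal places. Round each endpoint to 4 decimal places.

(0.6996, 0.7850)

Here p̂ = 417/560 = 0.74464 and z = 2.326 (z² = 5.410276).
Denominator 1 + z²/n = 1 + 5.410276/560 = 1.009661.
Center = (0.74464 + 0.004831)/1.009661 = 0.74230.
Radicand: p̂(1−p̂)/n + z²/(4n²) = 0.000339553 + 0.000004313 = 0.000343866.
Half-width = z·√(radicand)/denom = 2.326·0.018544/1.009661 = 0.04272.
Interval: 0.74230 ± 0.04272 → (0.6996, 0.7850).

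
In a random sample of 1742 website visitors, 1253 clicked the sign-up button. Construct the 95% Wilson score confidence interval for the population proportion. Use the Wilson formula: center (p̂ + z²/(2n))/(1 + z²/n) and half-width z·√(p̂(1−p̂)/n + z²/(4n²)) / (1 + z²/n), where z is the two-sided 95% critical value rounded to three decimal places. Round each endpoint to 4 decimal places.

Here p̂ = 1253/1742 = 0.71929 and z = 1.960 (z² = 3.841600).
1 + z²/n = 1.002205.
Adjusted center: (0.71929 + z²/(2n))/1.002205 = 0.71881.
Radicand: p̂(1−p̂)/n + z²/(4n²) = 0.000115909 + 0.000000316 = 0.000116225.
Half-width = 1.960·√0.000116225/1.002205 = 0.02108.
Interval: 0.71881 ± 0.02108 → (0.6977, 0.7399).

(0.6977, 0.7399)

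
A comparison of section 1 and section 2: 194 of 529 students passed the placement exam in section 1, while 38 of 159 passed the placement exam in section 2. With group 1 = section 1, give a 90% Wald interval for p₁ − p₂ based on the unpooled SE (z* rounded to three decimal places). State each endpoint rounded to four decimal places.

(0.0623, 0.1932)

p̂₁ = 0.36673, p̂₂ = 0.23899, so the observed difference is 0.12774.
Unpooled SE = √(p̂₁(1−p̂₁)/n₁ + p̂₂(1−p̂₂)/n₂) = √(0.000439015 + 0.001143872) = 0.039786.
The 90% critical value is z* = 1.645. Margin = 1.645·0.039786 = 0.06545.
CI: 0.12774 ± 0.06545 = (0.0623, 0.1932).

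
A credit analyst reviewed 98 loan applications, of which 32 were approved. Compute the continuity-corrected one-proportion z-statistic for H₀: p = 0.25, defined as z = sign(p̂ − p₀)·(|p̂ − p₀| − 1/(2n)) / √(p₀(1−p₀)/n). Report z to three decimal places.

The sample proportion is 32/98 = 0.32653. p̂ − p₀ = 0.076531.
1/(2n) = 0.005102.
Corrected numerator: |0.076531| − 0.005102 = 0.071429.
SE₀ = √(0.25·0.75/98) = 0.043741.
z = +0.071429/0.043741 = 1.633.

z = 1.633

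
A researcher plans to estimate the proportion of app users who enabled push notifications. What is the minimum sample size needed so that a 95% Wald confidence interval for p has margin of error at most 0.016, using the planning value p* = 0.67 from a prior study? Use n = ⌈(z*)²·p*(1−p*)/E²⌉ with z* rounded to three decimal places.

For 95% confidence, z* = 1.960.
p*(1−p*) = 0.67·0.33 = 0.2211.
Required n before rounding: 3.841600 × 0.2211 / 0.016² = 3317.882.
Rounding up, n = 3318.

n = 3318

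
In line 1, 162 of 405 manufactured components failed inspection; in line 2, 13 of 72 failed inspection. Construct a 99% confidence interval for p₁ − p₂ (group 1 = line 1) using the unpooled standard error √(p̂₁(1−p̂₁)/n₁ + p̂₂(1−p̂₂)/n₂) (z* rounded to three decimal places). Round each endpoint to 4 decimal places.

p̂₁ = 0.40000, p̂₂ = 0.18056, so the observed difference is 0.21944.
SE = √(0.000592593 + 0.002054934) = √0.002647527 = 0.051454.
z* = 2.576 at the 99% level. Margin of error = 0.13255.
CI: 0.21944 ± 0.13255 = (0.0869, 0.3520).

(0.0869, 0.3520)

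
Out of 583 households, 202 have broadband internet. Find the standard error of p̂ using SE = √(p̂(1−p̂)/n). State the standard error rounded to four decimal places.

Sample proportion p̂ = 202/583 = 0.34648.
p̂(1−p̂) = 0.226432.
Dividing by n and taking the root: √0.000388391 = 0.0197.

SE = 0.0197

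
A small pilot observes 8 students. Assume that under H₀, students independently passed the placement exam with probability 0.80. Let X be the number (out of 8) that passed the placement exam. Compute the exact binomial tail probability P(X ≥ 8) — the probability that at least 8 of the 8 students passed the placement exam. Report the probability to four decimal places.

P = 0.1678

X ~ Binomial(n=8, p=0.80).
P(X ≥ 8) = C(8,8)·0.80^8·0.20^0.
= 0.167772 = 0.1678.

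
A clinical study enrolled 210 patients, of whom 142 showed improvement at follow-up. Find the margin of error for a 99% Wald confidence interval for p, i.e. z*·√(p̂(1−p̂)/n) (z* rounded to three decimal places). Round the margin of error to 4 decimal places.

ME = 0.0832

The sample proportion is 142/210 = 0.67619.
Standard error of p̂: √(0.218957/210) = √0.001042652 = 0.032290.
The 99% critical value is z* = 2.576.
So ME = 0.0832.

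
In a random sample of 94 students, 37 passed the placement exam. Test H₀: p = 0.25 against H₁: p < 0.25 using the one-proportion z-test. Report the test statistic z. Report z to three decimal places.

The sample proportion is 37/94 = 0.39362.
Under H₀, SE = √(p₀(1−p₀)/n) = √(0.25·0.75/94) = √0.001994681 = 0.044662.
z = (0.39362 − 0.25)/0.044662 = 0.14362/0.044662 = 3.216.

z = 3.216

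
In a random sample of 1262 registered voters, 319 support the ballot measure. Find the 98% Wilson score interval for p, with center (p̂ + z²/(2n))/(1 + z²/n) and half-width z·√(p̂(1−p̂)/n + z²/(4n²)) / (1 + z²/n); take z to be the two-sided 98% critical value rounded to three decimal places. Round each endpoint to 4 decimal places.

(0.2254, 0.2822)

Here p̂ = 319/1262 = 0.25277 and z = 2.326 (z² = 5.410276).
1 + z²/n = 1.004287.
Center = (0.25277 + 0.002144)/1.004287 = 0.25383.
Radicand: p̂(1−p̂)/n + z²/(4n²) = 0.000149666 + 0.000000849 = 0.000150515.
Half-width = z·√(radicand)/denom = 2.326·0.012268/1.004287 = 0.02841.
CI: 0.25383 ± 0.02841 = (0.2254, 0.2822).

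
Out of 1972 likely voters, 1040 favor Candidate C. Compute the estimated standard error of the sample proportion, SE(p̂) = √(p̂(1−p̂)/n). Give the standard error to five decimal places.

SE = 0.01124

With x = 1040 successes in n = 1972, p̂ = 0.52738.
p̂(1−p̂) = 0.52738·0.47262 = 0.249250.
Dividing by n and taking the root: √0.000126395 = 0.01124.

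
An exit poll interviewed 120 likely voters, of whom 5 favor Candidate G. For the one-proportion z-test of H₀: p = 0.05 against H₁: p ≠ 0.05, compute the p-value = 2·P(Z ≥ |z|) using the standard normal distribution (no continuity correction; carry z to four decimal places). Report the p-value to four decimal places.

p-value = 0.6753

p̂ = 5/120 = 0.04167.
SE₀ = √(0.05·0.95/120) = 0.019896.
z = (p̂ − p₀)/SE = (5/120 − 0.05)/0.019896 ≈ -0.4189.
p-value = 2·P(Z ≥ |z|) with z = -0.4189 → 0.6753.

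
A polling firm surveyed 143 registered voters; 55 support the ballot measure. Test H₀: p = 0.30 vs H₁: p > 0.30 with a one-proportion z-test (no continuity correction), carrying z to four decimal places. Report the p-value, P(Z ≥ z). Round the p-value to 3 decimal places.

The sample proportion is 55/143 = 0.38462.
SE₀ = √(0.30·0.70/143) = 0.038321.
Test statistic (full precision, shown to 4 dp): z = (55/143 − 0.30)/SE₀ ≈ 2.2080.
From the standard normal, P(Z ≥ z) = 0.014.

p-value = 0.014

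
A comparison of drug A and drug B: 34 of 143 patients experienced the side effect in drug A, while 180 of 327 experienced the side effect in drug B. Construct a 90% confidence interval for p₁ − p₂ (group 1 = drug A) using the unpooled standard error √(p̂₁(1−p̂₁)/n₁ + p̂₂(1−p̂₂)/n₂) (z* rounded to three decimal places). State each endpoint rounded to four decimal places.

(-0.3867, -0.2387)

p̂₁ = 34/143 = 0.23776, p̂₂ = 180/327 = 0.55046; p̂₁ − p̂₂ = -0.31270.
Unpooled SE = √(p̂₁(1−p̂₁)/n₁ + p̂₂(1−p̂₂)/n₂) = √(0.001267352 + 0.000756740) = 0.044990.
z* = 1.645 at the 90% level. Margin of error = 0.07401.
Interval: -0.31270 ± 0.07401 → (-0.3867, -0.2387).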